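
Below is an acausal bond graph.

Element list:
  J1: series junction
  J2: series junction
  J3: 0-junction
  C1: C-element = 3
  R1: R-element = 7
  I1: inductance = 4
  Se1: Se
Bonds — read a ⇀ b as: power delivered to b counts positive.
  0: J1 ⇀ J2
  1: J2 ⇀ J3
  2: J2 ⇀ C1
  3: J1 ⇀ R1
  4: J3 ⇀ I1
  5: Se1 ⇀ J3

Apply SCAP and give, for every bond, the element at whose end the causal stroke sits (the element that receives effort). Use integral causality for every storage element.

β0 stroke→J1
β1 stroke→J2
β2 stroke→J2
β3 stroke→R1
β4 stroke→I1
β5 stroke→J3

b5 →J3  (Se1: effort source, stroke at far end)
b1 →J2  (J3: bond 5 brought effort, rest push out)
b4 →I1  (J3: bond 5 brought effort, rest push out)
b2 →J2  (C1 integral (e out))
b0 →J1  (J2 needs exactly one f-in)
b3 →R1  (only one flow-in slot at J1)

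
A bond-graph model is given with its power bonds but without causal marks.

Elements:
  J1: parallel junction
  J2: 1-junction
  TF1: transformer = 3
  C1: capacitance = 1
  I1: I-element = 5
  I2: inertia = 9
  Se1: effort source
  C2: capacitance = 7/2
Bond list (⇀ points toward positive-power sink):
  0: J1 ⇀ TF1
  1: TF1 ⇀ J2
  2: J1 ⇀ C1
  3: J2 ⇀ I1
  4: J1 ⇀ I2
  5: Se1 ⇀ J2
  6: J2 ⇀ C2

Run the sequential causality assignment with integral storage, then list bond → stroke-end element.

b5 stroke at J2  (Se1: effort source, stroke at far end)
b2 stroke at J1  (C1 integral (e out))
b0 stroke at TF1  (J1 effort already set via bond 2)
b4 stroke at I2  (0-jn J1 has e-setter on 2)
b1 stroke at J2  (TF1: transformer flips bond 0)
b3 stroke at I1  (prefer integral on I1)
b6 stroke at J2  (common-f at J2 fixed by 3)

#0 stroke→TF1
#1 stroke→J2
#2 stroke→J1
#3 stroke→I1
#4 stroke→I2
#5 stroke→J2
#6 stroke→J2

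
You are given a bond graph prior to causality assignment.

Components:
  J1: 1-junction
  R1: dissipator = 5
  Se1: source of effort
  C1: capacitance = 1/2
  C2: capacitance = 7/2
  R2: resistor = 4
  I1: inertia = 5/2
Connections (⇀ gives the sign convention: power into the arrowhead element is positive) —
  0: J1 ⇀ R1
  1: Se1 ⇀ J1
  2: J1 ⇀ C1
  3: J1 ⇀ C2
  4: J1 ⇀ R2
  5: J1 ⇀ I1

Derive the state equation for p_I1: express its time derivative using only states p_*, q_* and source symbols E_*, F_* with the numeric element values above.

dp_I1/dt = E_Se1 - 18*p_I1/5 - 2*q_C1 - 2*q_C2/7

bond 1 stroke→J1  (Se1 (Se) sets effort on bond)
bond 2 stroke→J1  (C1 outputs effort q/C1)
bond 3 stroke→J1  (C2 integral (e out))
bond 5 stroke→I1  (I1 integral (f out))
bond 0 stroke→J1  (common-f at J1 fixed by 5)
bond 4 stroke→J1  (J1: bond 5 brought flow, rest push out)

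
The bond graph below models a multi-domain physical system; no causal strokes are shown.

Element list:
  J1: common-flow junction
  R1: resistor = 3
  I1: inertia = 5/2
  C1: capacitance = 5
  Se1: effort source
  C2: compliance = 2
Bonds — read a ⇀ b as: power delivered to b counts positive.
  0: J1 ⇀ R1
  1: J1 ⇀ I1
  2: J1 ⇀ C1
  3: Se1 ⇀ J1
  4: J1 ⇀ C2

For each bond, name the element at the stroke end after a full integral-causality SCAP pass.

b0 →J1
b1 →I1
b2 →J1
b3 →J1
b4 →J1

β3 stroke→J1  (Se1 fixes effort; stroke away)
β1 stroke→I1  (prefer integral on I1)
β0 stroke→J1  (common-f at J1 fixed by 1)
β2 stroke→J1  (1-jn J1 has f-setter on 1)
β4 stroke→J1  (J1: bond 1 brought flow, rest push out)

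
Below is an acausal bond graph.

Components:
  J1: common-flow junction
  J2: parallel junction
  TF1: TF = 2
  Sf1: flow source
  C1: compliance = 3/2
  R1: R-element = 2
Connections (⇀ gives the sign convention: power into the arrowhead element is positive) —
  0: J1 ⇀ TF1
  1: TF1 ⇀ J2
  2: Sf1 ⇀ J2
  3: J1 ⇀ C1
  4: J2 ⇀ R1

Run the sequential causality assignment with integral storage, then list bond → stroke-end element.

b0 →TF1
b1 →J2
b2 →Sf1
b3 →J1
b4 →R1

#2 →Sf1  (Sf1 fixes flow; stroke at Sf1)
#3 →J1  (C1: C, integral causality)
#0 →TF1  (closing 1-jn rule on J1)
#1 →J2  (through TF1, causality passes straight; one stroke at TF1)
#4 →R1  (0-jn J2 has e-setter on 1)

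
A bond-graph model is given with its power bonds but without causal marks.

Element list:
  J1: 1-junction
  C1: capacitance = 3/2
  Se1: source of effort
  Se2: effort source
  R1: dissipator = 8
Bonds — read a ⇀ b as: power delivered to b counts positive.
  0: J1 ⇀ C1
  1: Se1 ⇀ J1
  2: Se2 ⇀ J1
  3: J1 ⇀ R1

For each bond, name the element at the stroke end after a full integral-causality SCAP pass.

bond 1 →J1  (source Se1 imposes e)
bond 2 →J1  (Se2: effort source, stroke at far end)
bond 0 →J1  (C1 outputs effort q/C1)
bond 3 →R1  (J1: last free bond brings flow in)

β0 →J1
β1 →J1
β2 →J1
β3 →R1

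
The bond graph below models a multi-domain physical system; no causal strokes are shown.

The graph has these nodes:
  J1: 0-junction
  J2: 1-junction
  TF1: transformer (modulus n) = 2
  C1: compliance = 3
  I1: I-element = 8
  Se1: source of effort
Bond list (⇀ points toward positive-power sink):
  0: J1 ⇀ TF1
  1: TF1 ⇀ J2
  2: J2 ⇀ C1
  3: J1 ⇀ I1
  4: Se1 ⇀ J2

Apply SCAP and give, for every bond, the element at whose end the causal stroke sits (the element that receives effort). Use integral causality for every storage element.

#4 |J2  (Se1 fixes effort; stroke away)
#2 |J2  (C1 integral (e out))
#1 |TF1  (J2: last free bond brings flow in)
#0 |J1  (TF1 one-in-one-out from 1)
#3 |I1  (0-jn J1 has e-setter on 0)

β0 stroke→J1
β1 stroke→TF1
β2 stroke→J2
β3 stroke→I1
β4 stroke→J2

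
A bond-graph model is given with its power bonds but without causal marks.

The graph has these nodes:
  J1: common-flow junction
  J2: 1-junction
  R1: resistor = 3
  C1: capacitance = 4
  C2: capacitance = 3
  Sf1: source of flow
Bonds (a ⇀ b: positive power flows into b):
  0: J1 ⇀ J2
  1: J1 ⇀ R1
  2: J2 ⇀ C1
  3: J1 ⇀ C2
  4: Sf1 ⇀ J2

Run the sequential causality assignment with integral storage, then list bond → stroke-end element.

b4 |Sf1  (source Sf1 imposes f)
b0 |J2  (J2: bond 4 brought flow, rest push out)
b2 |J2  (1-jn J2 has f-setter on 4)
b1 |J1  (J1 flow already set via bond 0)
b3 |J1  (common-f at J1 fixed by 0)

#0 stroke at J2
#1 stroke at J1
#2 stroke at J2
#3 stroke at J1
#4 stroke at Sf1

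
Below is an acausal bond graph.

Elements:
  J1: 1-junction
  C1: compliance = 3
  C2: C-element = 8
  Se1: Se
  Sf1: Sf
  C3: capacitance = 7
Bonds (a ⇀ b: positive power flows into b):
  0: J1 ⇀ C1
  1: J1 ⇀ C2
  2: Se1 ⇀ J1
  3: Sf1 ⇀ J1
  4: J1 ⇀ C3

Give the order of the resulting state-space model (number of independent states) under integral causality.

3  (C1, C2, C3 all integral)

b2 →J1  (Se1: effort source, stroke at far end)
b3 →Sf1  (source Sf1 imposes f)
b0 →J1  (J1 flow already set via bond 3)
b1 →J1  (J1 flow already set via bond 3)
b4 →J1  (J1: bond 3 brought flow, rest push out)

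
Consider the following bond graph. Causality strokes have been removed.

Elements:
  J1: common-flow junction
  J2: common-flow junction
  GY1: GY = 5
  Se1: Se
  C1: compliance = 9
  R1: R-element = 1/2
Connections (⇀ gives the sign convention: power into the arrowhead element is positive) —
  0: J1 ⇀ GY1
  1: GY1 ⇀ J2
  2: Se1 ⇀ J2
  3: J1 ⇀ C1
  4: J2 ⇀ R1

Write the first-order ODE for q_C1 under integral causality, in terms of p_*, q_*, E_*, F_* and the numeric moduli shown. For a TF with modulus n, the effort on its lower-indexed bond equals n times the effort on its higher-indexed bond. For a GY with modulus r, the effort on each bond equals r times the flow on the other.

dq_C1/dt = -E_Se1/5 - q_C1/450

β2 stroke→J2  (Se1 fixes effort; stroke away)
β3 stroke→J1  (C1: C, integral causality)
β0 stroke→GY1  (J1 needs exactly one f-in)
β1 stroke→GY1  (GY GY1: same side as bond 0)
β4 stroke→J2  (J2 flow already set via bond 1)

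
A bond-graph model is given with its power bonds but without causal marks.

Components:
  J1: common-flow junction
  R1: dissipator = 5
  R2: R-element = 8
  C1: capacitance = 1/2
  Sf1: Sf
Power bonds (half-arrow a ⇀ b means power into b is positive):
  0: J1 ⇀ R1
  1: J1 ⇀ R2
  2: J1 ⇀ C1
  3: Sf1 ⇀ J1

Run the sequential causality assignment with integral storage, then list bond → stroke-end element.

#3 →Sf1  (source Sf1 imposes f)
#0 →J1  (J1 flow already set via bond 3)
#1 →J1  (J1 flow already set via bond 3)
#2 →J1  (common-f at J1 fixed by 3)

b0 |J1
b1 |J1
b2 |J1
b3 |Sf1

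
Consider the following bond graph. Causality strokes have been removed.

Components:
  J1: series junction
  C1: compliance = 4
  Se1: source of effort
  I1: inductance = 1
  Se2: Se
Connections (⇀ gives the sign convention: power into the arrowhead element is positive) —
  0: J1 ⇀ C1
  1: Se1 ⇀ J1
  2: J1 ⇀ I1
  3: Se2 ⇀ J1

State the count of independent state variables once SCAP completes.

2  (C1, I1 all integral)

bond 1 →J1  (Se1 fixes effort; stroke away)
bond 3 →J1  (Se2 fixes effort; stroke away)
bond 0 →J1  (C1 outputs effort q/C1)
bond 2 →I1  (J1 needs exactly one f-in)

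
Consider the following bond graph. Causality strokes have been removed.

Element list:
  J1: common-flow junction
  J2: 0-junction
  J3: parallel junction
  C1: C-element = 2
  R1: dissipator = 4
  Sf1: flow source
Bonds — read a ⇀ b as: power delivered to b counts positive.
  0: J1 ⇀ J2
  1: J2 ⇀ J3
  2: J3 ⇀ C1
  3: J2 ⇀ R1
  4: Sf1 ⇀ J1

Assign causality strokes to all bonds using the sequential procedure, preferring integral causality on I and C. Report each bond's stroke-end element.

bond 4 |Sf1  (Sf1: flow source, stroke at near end)
bond 0 |J1  (J1 flow already set via bond 4)
bond 2 |J3  (C1: C, integral causality)
bond 1 |J2  (J3: bond 2 brought effort, rest push out)
bond 3 |R1  (common-e at J2 fixed by 1)

b0 →J1
b1 →J2
b2 →J3
b3 →R1
b4 →Sf1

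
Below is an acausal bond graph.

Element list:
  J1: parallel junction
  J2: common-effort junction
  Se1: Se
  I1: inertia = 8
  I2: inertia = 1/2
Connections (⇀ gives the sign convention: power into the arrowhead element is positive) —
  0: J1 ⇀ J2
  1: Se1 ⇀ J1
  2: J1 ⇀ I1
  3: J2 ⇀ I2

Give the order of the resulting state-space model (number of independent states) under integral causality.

β1 →J1  (Se1 fixes effort; stroke away)
β0 →J2  (J1 effort already set via bond 1)
β2 →I1  (J1 effort already set via bond 1)
β3 →I2  (common-e at J2 fixed by 0)

2  (I1, I2 all integral)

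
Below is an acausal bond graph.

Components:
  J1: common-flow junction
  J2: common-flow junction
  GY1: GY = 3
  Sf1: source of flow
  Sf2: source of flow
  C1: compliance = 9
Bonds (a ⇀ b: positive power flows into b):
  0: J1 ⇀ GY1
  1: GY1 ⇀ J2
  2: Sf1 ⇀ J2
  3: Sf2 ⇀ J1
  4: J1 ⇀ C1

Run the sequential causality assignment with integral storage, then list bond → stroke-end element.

bond 2 →Sf1  (Sf1: flow source, stroke at near end)
bond 3 →Sf2  (Sf2 (Sf) sets flow on bond)
bond 0 →J1  (J1 flow already set via bond 3)
bond 4 →J1  (J1: bond 3 brought flow, rest push out)
bond 1 →J2  (J2 flow already set via bond 2)

bond 0 stroke→J1
bond 1 stroke→J2
bond 2 stroke→Sf1
bond 3 stroke→Sf2
bond 4 stroke→J1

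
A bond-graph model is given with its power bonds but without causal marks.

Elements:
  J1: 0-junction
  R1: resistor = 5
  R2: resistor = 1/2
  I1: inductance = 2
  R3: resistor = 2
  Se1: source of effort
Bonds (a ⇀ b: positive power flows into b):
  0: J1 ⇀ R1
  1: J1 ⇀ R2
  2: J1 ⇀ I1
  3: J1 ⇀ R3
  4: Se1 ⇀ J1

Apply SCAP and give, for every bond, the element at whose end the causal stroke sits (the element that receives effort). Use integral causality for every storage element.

b0 stroke at R1
b1 stroke at R2
b2 stroke at I1
b3 stroke at R3
b4 stroke at J1

b4 |J1  (Se1: effort source, stroke at far end)
b0 |R1  (common-e at J1 fixed by 4)
b1 |R2  (common-e at J1 fixed by 4)
b2 |I1  (0-jn J1 has e-setter on 4)
b3 |R3  (J1: bond 4 brought effort, rest push out)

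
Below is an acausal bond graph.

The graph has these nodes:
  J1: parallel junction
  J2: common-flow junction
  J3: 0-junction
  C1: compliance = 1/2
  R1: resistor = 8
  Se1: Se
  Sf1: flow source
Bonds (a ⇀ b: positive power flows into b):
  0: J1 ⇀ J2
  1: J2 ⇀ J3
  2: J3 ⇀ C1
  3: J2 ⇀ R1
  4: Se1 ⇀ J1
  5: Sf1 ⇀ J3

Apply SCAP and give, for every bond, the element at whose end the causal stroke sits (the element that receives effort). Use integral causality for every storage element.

b0 →J2
b1 →J2
b2 →J3
b3 →R1
b4 →J1
b5 →Sf1

b4 →J1  (Se1 (Se) sets effort on bond)
b5 →Sf1  (Sf1 fixes flow; stroke at Sf1)
b0 →J2  (common-e at J1 fixed by 4)
b2 →J3  (C1: C, integral causality)
b1 →J2  (common-e at J3 fixed by 2)
b3 →R1  (J2: last free bond brings flow in)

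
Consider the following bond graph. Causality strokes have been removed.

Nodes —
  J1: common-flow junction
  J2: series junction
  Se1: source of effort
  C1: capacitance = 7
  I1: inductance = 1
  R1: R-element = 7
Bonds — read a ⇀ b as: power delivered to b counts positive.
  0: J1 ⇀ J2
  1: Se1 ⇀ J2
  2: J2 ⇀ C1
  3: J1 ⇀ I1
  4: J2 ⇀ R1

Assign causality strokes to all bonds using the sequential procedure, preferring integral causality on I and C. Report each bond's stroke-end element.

b0 |J1
b1 |J2
b2 |J2
b3 |I1
b4 |J2

bond 1 →J2  (Se1 fixes effort; stroke away)
bond 2 →J2  (C1 outputs effort q/C1)
bond 3 →I1  (I1: I, integral causality)
bond 0 →J1  (J1: bond 3 brought flow, rest push out)
bond 4 →J2  (common-f at J2 fixed by 0)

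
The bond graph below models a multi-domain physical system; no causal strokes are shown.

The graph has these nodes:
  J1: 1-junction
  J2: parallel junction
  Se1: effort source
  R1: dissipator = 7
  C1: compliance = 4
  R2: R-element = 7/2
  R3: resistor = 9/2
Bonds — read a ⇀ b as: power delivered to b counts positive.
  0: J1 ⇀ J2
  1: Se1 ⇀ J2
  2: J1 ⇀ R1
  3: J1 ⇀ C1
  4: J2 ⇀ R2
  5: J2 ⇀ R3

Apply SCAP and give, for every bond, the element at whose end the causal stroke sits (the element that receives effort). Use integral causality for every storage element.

bond 1 |J2  (source Se1 imposes e)
bond 0 |J1  (J2 effort already set via bond 1)
bond 4 |R2  (J2 effort already set via bond 1)
bond 5 |R3  (J2 effort already set via bond 1)
bond 3 |J1  (C1 outputs effort q/C1)
bond 2 |R1  (J1: last free bond brings flow in)

β0 stroke at J1
β1 stroke at J2
β2 stroke at R1
β3 stroke at J1
β4 stroke at R2
β5 stroke at R3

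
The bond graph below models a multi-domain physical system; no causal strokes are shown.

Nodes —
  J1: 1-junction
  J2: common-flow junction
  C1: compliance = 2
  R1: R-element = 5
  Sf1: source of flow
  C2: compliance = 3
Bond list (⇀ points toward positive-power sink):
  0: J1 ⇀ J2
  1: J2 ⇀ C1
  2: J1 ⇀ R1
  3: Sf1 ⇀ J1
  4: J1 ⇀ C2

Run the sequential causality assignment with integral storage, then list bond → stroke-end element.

β0 →J1
β1 →J2
β2 →J1
β3 →Sf1
β4 →J1

bond 3 →Sf1  (source Sf1 imposes f)
bond 0 →J1  (J1: bond 3 brought flow, rest push out)
bond 2 →J1  (common-f at J1 fixed by 3)
bond 4 →J1  (J1 flow already set via bond 3)
bond 1 →J2  (1-jn J2 has f-setter on 0)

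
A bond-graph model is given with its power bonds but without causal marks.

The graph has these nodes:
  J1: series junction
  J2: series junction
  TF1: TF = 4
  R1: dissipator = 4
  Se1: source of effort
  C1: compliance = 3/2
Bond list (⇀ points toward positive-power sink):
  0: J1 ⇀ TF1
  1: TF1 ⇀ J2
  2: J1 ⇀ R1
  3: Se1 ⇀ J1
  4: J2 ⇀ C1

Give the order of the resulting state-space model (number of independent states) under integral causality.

1  (C1 all integral)

#3 stroke→J1  (Se1 fixes effort; stroke away)
#4 stroke→J2  (C1: C, integral causality)
#1 stroke→TF1  (only one flow-in slot at J2)
#0 stroke→J1  (TF1 one-in-one-out from 1)
#2 stroke→R1  (J1 needs exactly one f-in)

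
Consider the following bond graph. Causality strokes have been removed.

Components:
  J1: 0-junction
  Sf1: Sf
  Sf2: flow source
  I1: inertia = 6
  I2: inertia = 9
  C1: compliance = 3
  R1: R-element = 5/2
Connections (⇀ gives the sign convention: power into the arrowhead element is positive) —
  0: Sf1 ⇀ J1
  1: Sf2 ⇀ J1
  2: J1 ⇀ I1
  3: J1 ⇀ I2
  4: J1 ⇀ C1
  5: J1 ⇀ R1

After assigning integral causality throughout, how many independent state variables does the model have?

#0 →Sf1  (Sf1: flow source, stroke at near end)
#1 →Sf2  (source Sf2 imposes f)
#2 →I1  (I1 outputs flow p/I1)
#3 →I2  (I2 integral (f out))
#4 →J1  (prefer integral on C1)
#5 →R1  (J1 effort already set via bond 4)

3  (C1, I1, I2 all integral)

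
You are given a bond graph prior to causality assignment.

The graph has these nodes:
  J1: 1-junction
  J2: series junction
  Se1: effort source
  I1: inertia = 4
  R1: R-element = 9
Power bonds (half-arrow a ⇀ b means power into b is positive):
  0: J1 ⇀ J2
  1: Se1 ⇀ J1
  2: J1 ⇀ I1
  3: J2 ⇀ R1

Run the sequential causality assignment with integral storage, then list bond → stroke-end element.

#1 stroke at J1  (source Se1 imposes e)
#2 stroke at I1  (I1 integral (f out))
#0 stroke at J1  (J1 flow already set via bond 2)
#3 stroke at J2  (J2 flow already set via bond 0)

#0 |J1
#1 |J1
#2 |I1
#3 |J2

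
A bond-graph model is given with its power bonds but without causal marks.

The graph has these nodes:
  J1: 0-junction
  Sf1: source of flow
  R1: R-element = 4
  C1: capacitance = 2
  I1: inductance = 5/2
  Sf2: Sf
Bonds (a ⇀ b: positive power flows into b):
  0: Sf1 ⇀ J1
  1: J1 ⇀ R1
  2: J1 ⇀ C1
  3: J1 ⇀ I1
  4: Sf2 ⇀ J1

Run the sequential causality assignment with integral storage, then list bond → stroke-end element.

β0 →Sf1  (Sf1 fixes flow; stroke at Sf1)
β4 →Sf2  (source Sf2 imposes f)
β2 →J1  (C1 integral (e out))
β1 →R1  (J1: bond 2 brought effort, rest push out)
β3 →I1  (J1: bond 2 brought effort, rest push out)

bond 0 →Sf1
bond 1 →R1
bond 2 →J1
bond 3 →I1
bond 4 →Sf2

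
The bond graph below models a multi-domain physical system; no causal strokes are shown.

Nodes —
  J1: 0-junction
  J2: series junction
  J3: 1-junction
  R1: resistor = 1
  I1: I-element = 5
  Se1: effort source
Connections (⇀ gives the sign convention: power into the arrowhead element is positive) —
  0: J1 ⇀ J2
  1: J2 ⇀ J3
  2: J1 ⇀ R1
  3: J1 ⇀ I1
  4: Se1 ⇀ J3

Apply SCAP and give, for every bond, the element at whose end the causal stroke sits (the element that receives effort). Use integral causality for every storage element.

β4 stroke at J3  (Se1: effort source, stroke at far end)
β1 stroke at J2  (closing 1-jn rule on J3)
β0 stroke at J1  (J2 needs exactly one f-in)
β2 stroke at R1  (J1: bond 0 brought effort, rest push out)
β3 stroke at I1  (common-e at J1 fixed by 0)

b0 |J1
b1 |J2
b2 |R1
b3 |I1
b4 |J3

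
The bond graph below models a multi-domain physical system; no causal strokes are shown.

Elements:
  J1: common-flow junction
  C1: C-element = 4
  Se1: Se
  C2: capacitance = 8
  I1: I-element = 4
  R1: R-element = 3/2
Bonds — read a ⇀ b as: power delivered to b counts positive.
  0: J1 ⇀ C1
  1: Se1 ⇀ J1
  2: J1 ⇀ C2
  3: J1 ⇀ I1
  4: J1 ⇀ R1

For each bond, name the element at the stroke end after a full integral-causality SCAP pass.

β1 stroke at J1  (Se1 (Se) sets effort on bond)
β0 stroke at J1  (C1: C, integral causality)
β2 stroke at J1  (prefer integral on C2)
β3 stroke at I1  (I1: I, integral causality)
β4 stroke at J1  (common-f at J1 fixed by 3)

bond 0 →J1
bond 1 →J1
bond 2 →J1
bond 3 →I1
bond 4 →J1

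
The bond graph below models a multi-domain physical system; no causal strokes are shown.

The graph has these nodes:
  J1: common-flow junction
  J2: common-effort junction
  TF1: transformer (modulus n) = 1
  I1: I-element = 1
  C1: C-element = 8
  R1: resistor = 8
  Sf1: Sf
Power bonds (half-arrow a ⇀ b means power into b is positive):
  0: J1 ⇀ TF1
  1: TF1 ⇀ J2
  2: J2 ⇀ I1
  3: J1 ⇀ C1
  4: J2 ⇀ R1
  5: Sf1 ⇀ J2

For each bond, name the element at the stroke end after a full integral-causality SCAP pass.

bond 0 →TF1
bond 1 →J2
bond 2 →I1
bond 3 →J1
bond 4 →R1
bond 5 →Sf1

b5 stroke→Sf1  (Sf1 fixes flow; stroke at Sf1)
b2 stroke→I1  (I1: I, integral causality)
b3 stroke→J1  (C1 outputs effort q/C1)
b0 stroke→TF1  (only one flow-in slot at J1)
b1 stroke→J2  (TF1: transformer flips bond 0)
b4 stroke→R1  (common-e at J2 fixed by 1)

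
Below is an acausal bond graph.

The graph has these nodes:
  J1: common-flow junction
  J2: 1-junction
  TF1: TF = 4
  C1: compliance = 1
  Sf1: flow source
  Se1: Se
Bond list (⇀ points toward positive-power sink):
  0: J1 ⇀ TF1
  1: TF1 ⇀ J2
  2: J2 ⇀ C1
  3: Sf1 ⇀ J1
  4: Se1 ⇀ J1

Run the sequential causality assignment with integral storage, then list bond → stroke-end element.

b3 stroke at Sf1  (source Sf1 imposes f)
b4 stroke at J1  (Se1 fixes effort; stroke away)
b0 stroke at J1  (J1 flow already set via bond 3)
b1 stroke at TF1  (TF1: transformer flips bond 0)
b2 stroke at J2  (1-jn J2 has f-setter on 1)

b0 |J1
b1 |TF1
b2 |J2
b3 |Sf1
b4 |J1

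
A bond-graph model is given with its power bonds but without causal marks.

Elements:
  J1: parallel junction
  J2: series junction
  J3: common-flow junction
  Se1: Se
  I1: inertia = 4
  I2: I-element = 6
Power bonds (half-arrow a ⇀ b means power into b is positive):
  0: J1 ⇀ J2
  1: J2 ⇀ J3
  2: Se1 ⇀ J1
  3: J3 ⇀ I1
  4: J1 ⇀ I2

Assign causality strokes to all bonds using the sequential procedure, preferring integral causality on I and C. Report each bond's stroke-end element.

b2 →J1  (Se1 fixes effort; stroke away)
b0 →J2  (common-e at J1 fixed by 2)
b4 →I2  (0-jn J1 has e-setter on 2)
b1 →J3  (J2 needs exactly one f-in)
b3 →I1  (J3: last free bond brings flow in)

#0 →J2
#1 →J3
#2 →J1
#3 →I1
#4 →I2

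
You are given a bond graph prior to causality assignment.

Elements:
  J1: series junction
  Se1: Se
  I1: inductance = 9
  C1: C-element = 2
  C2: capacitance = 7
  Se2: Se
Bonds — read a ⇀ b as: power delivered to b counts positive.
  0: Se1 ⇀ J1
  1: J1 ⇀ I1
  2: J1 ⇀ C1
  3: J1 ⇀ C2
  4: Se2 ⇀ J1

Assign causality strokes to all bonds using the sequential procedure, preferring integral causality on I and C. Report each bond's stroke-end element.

b0 →J1  (Se1 fixes effort; stroke away)
b4 →J1  (Se2 (Se) sets effort on bond)
b1 →I1  (I1: I, integral causality)
b2 →J1  (J1 flow already set via bond 1)
b3 →J1  (1-jn J1 has f-setter on 1)

#0 |J1
#1 |I1
#2 |J1
#3 |J1
#4 |J1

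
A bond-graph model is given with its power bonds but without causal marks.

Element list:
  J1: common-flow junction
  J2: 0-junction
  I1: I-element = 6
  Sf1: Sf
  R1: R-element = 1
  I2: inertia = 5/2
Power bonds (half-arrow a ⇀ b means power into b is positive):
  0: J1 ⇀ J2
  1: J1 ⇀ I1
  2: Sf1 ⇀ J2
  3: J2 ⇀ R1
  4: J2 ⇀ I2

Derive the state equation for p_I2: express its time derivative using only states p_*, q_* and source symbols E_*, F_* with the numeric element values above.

bond 2 stroke at Sf1  (Sf1 (Sf) sets flow on bond)
bond 1 stroke at I1  (I1 outputs flow p/I1)
bond 0 stroke at J1  (common-f at J1 fixed by 1)
bond 4 stroke at I2  (prefer integral on I2)
bond 3 stroke at J2  (only one effort-in slot at J2)

dp_I2/dt = F_Sf1 + p_I1/6 - 2*p_I2/5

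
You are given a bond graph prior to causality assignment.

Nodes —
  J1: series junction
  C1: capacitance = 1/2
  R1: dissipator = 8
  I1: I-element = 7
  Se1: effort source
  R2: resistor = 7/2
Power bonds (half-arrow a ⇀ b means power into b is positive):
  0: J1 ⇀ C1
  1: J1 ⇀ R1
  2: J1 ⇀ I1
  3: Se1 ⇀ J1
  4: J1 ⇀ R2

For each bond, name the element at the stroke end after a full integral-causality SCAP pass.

β3 →J1  (source Se1 imposes e)
β0 →J1  (C1 outputs effort q/C1)
β2 →I1  (prefer integral on I1)
β1 →J1  (common-f at J1 fixed by 2)
β4 →J1  (J1: bond 2 brought flow, rest push out)

β0 stroke at J1
β1 stroke at J1
β2 stroke at I1
β3 stroke at J1
β4 stroke at J1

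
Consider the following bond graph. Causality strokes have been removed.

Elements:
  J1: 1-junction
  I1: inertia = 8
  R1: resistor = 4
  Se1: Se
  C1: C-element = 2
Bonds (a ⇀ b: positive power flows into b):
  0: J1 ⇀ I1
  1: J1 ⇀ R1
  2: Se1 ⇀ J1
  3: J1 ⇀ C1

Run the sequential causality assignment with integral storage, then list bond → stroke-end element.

bond 2 |J1  (Se1 (Se) sets effort on bond)
bond 0 |I1  (I1: I, integral causality)
bond 1 |J1  (common-f at J1 fixed by 0)
bond 3 |J1  (common-f at J1 fixed by 0)

b0 |I1
b1 |J1
b2 |J1
b3 |J1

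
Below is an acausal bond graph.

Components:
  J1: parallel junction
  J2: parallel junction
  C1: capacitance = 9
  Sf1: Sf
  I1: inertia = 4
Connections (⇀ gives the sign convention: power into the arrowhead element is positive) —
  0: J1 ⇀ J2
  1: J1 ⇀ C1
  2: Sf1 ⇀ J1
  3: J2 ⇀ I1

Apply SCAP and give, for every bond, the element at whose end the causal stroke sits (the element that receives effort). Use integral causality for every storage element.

bond 2 stroke→Sf1  (source Sf1 imposes f)
bond 1 stroke→J1  (C1 integral (e out))
bond 0 stroke→J2  (J1: bond 1 brought effort, rest push out)
bond 3 stroke→I1  (J2: bond 0 brought effort, rest push out)

β0 stroke at J2
β1 stroke at J1
β2 stroke at Sf1
β3 stroke at I1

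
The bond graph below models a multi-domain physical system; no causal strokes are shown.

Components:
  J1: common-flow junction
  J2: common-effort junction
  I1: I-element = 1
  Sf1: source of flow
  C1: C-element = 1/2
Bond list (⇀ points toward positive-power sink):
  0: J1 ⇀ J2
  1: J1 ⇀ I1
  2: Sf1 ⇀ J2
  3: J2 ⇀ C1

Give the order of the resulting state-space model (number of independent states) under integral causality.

b2 stroke at Sf1  (Sf1 (Sf) sets flow on bond)
b1 stroke at I1  (I1: I, integral causality)
b0 stroke at J1  (1-jn J1 has f-setter on 1)
b3 stroke at J2  (only one effort-in slot at J2)

2  (C1, I1 all integral)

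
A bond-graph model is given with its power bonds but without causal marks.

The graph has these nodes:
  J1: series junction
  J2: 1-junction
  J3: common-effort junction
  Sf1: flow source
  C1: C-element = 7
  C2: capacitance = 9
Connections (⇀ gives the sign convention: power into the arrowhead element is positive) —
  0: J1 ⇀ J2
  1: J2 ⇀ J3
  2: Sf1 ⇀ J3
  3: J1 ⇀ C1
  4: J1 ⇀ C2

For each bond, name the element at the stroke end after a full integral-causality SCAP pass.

β0 stroke→J2
β1 stroke→J3
β2 stroke→Sf1
β3 stroke→J1
β4 stroke→J1

b2 stroke at Sf1  (Sf1: flow source, stroke at near end)
b1 stroke at J3  (closing 0-jn rule on J3)
b0 stroke at J2  (J2 flow already set via bond 1)
b3 stroke at J1  (1-jn J1 has f-setter on 0)
b4 stroke at J1  (1-jn J1 has f-setter on 0)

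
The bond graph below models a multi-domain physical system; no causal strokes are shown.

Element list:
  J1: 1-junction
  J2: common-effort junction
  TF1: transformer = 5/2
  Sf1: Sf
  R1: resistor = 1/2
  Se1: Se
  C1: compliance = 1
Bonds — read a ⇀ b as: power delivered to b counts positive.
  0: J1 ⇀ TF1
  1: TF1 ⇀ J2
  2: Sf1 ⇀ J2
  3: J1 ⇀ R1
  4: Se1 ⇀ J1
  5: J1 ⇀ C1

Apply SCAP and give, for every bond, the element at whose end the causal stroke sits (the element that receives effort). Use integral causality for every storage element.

bond 2 →Sf1  (Sf1 fixes flow; stroke at Sf1)
bond 4 →J1  (Se1: effort source, stroke at far end)
bond 1 →J2  (closing 0-jn rule on J2)
bond 0 →TF1  (TF1: transformer flips bond 1)
bond 3 →J1  (J1: bond 0 brought flow, rest push out)
bond 5 →J1  (J1: bond 0 brought flow, rest push out)

β0 stroke at TF1
β1 stroke at J2
β2 stroke at Sf1
β3 stroke at J1
β4 stroke at J1
β5 stroke at J1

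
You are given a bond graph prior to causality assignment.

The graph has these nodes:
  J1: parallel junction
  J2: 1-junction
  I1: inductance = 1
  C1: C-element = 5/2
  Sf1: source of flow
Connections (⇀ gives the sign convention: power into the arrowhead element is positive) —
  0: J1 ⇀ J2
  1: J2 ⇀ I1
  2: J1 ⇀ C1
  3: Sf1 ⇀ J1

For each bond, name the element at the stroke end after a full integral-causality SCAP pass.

bond 0 stroke→J2
bond 1 stroke→I1
bond 2 stroke→J1
bond 3 stroke→Sf1

bond 3 stroke at Sf1  (Sf1: flow source, stroke at near end)
bond 1 stroke at I1  (I1: I, integral causality)
bond 0 stroke at J2  (common-f at J2 fixed by 1)
bond 2 stroke at J1  (only one effort-in slot at J1)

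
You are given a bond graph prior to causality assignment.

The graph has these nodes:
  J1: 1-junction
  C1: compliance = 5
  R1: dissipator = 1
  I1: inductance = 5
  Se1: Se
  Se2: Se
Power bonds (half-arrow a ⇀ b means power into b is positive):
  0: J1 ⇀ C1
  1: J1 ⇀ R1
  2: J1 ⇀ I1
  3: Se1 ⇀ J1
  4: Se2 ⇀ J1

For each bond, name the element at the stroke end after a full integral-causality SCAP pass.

b0 →J1
b1 →J1
b2 →I1
b3 →J1
b4 →J1

#3 stroke→J1  (Se1 fixes effort; stroke away)
#4 stroke→J1  (Se2: effort source, stroke at far end)
#0 stroke→J1  (C1 outputs effort q/C1)
#2 stroke→I1  (I1 outputs flow p/I1)
#1 stroke→J1  (1-jn J1 has f-setter on 2)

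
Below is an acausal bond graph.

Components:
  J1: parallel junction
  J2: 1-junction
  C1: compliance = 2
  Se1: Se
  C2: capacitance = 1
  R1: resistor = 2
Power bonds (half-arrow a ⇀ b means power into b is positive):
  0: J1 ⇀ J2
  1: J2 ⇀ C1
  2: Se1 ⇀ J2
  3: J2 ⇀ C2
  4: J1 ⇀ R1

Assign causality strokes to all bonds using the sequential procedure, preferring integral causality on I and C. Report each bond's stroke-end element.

β0 →J1
β1 →J2
β2 →J2
β3 →J2
β4 →R1

β2 |J2  (Se1 fixes effort; stroke away)
β1 |J2  (C1 integral (e out))
β3 |J2  (C2 integral (e out))
β0 |J1  (only one flow-in slot at J2)
β4 |R1  (J1 effort already set via bond 0)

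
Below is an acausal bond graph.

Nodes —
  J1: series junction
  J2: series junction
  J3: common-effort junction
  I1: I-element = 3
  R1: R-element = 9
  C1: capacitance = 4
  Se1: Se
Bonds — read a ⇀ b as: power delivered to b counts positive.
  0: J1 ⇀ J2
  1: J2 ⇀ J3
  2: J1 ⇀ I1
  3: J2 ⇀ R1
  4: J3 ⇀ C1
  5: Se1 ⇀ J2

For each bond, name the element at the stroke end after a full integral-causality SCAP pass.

β0 →J1
β1 →J2
β2 →I1
β3 →J2
β4 →J3
β5 →J2

b5 →J2  (source Se1 imposes e)
b2 →I1  (I1 outputs flow p/I1)
b0 →J1  (1-jn J1 has f-setter on 2)
b1 →J2  (J2 flow already set via bond 0)
b3 →J2  (common-f at J2 fixed by 0)
b4 →J3  (closing 0-jn rule on J3)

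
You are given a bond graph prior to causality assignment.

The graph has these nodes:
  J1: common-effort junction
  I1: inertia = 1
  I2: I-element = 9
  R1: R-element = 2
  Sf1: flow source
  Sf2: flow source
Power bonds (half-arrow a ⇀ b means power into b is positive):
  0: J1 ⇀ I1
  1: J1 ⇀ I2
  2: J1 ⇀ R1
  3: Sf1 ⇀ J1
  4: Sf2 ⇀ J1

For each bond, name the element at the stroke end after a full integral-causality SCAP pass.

β0 stroke→I1
β1 stroke→I2
β2 stroke→J1
β3 stroke→Sf1
β4 stroke→Sf2

bond 3 stroke at Sf1  (Sf1 (Sf) sets flow on bond)
bond 4 stroke at Sf2  (source Sf2 imposes f)
bond 0 stroke at I1  (I1: I, integral causality)
bond 1 stroke at I2  (I2: I, integral causality)
bond 2 stroke at J1  (J1 needs exactly one e-in)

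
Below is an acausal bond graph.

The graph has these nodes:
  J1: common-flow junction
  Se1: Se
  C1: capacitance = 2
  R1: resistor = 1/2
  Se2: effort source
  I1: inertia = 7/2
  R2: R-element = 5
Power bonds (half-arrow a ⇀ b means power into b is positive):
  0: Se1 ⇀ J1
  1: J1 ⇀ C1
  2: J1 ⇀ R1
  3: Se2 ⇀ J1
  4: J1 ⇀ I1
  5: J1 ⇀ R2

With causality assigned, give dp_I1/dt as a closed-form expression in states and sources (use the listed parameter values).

dp_I1/dt = E_Se1 + E_Se2 - 11*p_I1/7 - q_C1/2

b0 |J1  (Se1 fixes effort; stroke away)
b3 |J1  (Se2 (Se) sets effort on bond)
b1 |J1  (prefer integral on C1)
b4 |I1  (I1 outputs flow p/I1)
b2 |J1  (J1: bond 4 brought flow, rest push out)
b5 |J1  (1-jn J1 has f-setter on 4)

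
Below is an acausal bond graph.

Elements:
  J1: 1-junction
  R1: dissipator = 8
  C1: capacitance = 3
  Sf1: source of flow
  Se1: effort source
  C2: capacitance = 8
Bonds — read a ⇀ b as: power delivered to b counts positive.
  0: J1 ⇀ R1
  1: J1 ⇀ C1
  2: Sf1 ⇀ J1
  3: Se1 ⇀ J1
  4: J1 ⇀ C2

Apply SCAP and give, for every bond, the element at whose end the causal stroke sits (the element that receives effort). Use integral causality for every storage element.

β0 |J1
β1 |J1
β2 |Sf1
β3 |J1
β4 |J1

β2 |Sf1  (source Sf1 imposes f)
β3 |J1  (Se1 (Se) sets effort on bond)
β0 |J1  (J1: bond 2 brought flow, rest push out)
β1 |J1  (J1: bond 2 brought flow, rest push out)
β4 |J1  (J1: bond 2 brought flow, rest push out)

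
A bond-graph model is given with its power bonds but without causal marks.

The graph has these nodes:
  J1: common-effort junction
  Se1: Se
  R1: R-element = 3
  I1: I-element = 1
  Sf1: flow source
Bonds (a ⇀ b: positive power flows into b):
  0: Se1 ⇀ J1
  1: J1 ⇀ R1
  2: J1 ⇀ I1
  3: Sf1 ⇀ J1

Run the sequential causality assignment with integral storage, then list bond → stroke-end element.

bond 0 stroke→J1
bond 1 stroke→R1
bond 2 stroke→I1
bond 3 stroke→Sf1

β0 stroke at J1  (Se1: effort source, stroke at far end)
β3 stroke at Sf1  (source Sf1 imposes f)
β1 stroke at R1  (common-e at J1 fixed by 0)
β2 stroke at I1  (0-jn J1 has e-setter on 0)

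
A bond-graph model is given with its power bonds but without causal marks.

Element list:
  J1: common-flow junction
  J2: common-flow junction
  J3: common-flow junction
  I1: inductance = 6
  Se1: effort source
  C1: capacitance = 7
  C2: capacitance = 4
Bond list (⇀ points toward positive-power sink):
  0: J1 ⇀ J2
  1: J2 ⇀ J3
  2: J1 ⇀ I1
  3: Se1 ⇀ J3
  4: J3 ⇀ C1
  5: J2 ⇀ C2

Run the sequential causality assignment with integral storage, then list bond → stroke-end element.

β3 |J3  (Se1 fixes effort; stroke away)
β2 |I1  (I1 integral (f out))
β0 |J1  (1-jn J1 has f-setter on 2)
β1 |J2  (1-jn J2 has f-setter on 0)
β5 |J2  (1-jn J2 has f-setter on 0)
β4 |J3  (common-f at J3 fixed by 1)

b0 |J1
b1 |J2
b2 |I1
b3 |J3
b4 |J3
b5 |J2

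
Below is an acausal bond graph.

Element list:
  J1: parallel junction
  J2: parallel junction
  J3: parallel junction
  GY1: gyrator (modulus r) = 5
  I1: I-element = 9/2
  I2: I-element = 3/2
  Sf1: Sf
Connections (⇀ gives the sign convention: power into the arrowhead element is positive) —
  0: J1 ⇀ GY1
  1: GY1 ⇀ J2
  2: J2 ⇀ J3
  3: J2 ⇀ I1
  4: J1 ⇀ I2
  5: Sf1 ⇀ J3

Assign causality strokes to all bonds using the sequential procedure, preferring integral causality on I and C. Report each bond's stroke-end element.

#0 →J1
#1 →J2
#2 →J3
#3 →I1
#4 →I2
#5 →Sf1

#5 stroke at Sf1  (Sf1: flow source, stroke at near end)
#2 stroke at J3  (closing 0-jn rule on J3)
#3 stroke at I1  (I1: I, integral causality)
#1 stroke at J2  (J2: last free bond brings effort in)
#0 stroke at J1  (GY1: gyrator matches bond 1)
#4 stroke at I2  (common-e at J1 fixed by 0)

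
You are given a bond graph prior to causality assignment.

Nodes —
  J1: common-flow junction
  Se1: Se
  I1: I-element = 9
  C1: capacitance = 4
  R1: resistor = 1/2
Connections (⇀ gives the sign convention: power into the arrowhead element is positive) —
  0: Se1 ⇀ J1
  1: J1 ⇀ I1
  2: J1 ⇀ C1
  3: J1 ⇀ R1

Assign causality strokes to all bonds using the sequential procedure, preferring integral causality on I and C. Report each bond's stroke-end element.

b0 stroke→J1
b1 stroke→I1
b2 stroke→J1
b3 stroke→J1

bond 0 stroke→J1  (Se1 (Se) sets effort on bond)
bond 1 stroke→I1  (I1: I, integral causality)
bond 2 stroke→J1  (J1 flow already set via bond 1)
bond 3 stroke→J1  (1-jn J1 has f-setter on 1)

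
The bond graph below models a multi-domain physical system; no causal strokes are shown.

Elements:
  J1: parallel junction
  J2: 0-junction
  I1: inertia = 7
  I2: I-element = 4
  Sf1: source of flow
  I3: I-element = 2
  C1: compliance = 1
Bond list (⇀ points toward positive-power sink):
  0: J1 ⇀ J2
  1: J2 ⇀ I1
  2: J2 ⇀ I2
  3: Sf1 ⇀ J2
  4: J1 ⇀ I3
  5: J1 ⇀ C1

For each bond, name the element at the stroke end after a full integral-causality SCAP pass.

β0 stroke→J2
β1 stroke→I1
β2 stroke→I2
β3 stroke→Sf1
β4 stroke→I3
β5 stroke→J1

β3 |Sf1  (Sf1 fixes flow; stroke at Sf1)
β1 |I1  (I1 integral (f out))
β2 |I2  (I2: I, integral causality)
β0 |J2  (closing 0-jn rule on J2)
β4 |I3  (prefer integral on I3)
β5 |J1  (J1 needs exactly one e-in)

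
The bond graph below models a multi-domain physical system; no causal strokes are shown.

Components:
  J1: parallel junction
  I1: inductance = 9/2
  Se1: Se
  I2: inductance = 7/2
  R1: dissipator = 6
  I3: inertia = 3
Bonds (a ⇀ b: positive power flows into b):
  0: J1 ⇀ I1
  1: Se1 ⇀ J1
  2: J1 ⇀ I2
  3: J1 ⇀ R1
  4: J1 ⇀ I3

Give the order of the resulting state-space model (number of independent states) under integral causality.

3  (I1, I2, I3 all integral)

β1 stroke→J1  (Se1 (Se) sets effort on bond)
β0 stroke→I1  (J1 effort already set via bond 1)
β2 stroke→I2  (J1 effort already set via bond 1)
β3 stroke→R1  (common-e at J1 fixed by 1)
β4 stroke→I3  (J1: bond 1 brought effort, rest push out)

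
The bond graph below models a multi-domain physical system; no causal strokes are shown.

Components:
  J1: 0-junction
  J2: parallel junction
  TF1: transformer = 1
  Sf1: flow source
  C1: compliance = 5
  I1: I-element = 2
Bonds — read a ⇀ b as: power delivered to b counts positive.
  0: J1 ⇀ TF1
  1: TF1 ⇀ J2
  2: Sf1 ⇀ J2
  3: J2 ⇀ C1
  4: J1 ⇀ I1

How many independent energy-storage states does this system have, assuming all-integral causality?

β2 stroke at Sf1  (source Sf1 imposes f)
β3 stroke at J2  (C1 outputs effort q/C1)
β1 stroke at TF1  (J2 effort already set via bond 3)
β0 stroke at J1  (TF TF1: opposite of bond 1)
β4 stroke at I1  (J1: bond 0 brought effort, rest push out)

2  (C1, I1 all integral)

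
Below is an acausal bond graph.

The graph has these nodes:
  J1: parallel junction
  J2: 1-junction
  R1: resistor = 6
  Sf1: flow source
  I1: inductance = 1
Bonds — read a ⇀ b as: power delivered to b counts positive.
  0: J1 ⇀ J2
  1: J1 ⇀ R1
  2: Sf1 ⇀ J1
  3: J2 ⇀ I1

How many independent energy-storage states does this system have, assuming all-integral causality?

1  (I1 all integral)

#2 →Sf1  (Sf1: flow source, stroke at near end)
#3 →I1  (I1 outputs flow p/I1)
#0 →J2  (J2: bond 3 brought flow, rest push out)
#1 →J1  (J1: last free bond brings effort in)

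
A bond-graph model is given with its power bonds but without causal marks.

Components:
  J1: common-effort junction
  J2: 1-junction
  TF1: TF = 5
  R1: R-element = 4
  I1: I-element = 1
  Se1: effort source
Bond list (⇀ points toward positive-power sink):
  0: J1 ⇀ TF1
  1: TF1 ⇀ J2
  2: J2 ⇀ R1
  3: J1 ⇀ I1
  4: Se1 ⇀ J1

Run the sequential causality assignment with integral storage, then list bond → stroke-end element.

β4 stroke at J1  (Se1 (Se) sets effort on bond)
β0 stroke at TF1  (0-jn J1 has e-setter on 4)
β3 stroke at I1  (common-e at J1 fixed by 4)
β1 stroke at J2  (TF1 one-in-one-out from 0)
β2 stroke at R1  (J2: last free bond brings flow in)

β0 stroke→TF1
β1 stroke→J2
β2 stroke→R1
β3 stroke→I1
β4 stroke→J1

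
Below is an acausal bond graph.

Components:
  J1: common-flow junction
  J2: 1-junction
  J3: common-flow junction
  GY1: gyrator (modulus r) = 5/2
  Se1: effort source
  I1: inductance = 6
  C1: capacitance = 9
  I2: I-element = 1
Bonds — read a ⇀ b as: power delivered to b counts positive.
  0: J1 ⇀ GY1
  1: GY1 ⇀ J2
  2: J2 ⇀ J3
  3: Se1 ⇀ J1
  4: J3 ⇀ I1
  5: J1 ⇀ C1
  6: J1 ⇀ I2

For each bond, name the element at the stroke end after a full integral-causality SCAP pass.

bond 3 stroke→J1  (source Se1 imposes e)
bond 4 stroke→I1  (I1 integral (f out))
bond 2 stroke→J3  (common-f at J3 fixed by 4)
bond 1 stroke→J2  (1-jn J2 has f-setter on 2)
bond 0 stroke→J1  (through GY1, causality inverts; strokes same side of GY1)
bond 5 stroke→J1  (C1 integral (e out))
bond 6 stroke→I2  (J1 needs exactly one f-in)

bond 0 →J1
bond 1 →J2
bond 2 →J3
bond 3 →J1
bond 4 →I1
bond 5 →J1
bond 6 →I2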